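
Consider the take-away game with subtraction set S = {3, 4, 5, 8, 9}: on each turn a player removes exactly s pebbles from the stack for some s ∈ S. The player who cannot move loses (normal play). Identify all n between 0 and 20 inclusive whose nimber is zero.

0, 1, 2, 12, 13, 14

G(0) = 0
G(1) = mex{} = 0
G(2) = mex{} = 0
G(3) = mex{0} = 1
G(4) = mex{0,0} = 1
G(5) = mex{0,0,0} = 1
G(6) = mex{1,0,0} = 2
G(7) = mex{1,1,0} = 2
G(8) = mex{1,1,1,0} = 2
G(9) = mex{2,1,1,0,0} = 3
G(10) = mex{2,2,1,0,0} = 3
G(11) = mex{2,2,2,1,0} = 3
G(12) = mex{3,2,2,1,1} = 0
G(13) = mex{3,3,2,1,1} = 0
G(14) = mex{3,3,3,2,1} = 0
G(15) = mex{0,3,3,2,2} = 1
G(16) = mex{0,0,3,2,2} = 1
G(17) = mex{0,0,0,3,2} = 1
G(18) = mex{1,0,0,3,3} = 2
G(19) = mex{1,1,0,3,3} = 2
G(20) = mex{1,1,1,0,3} = 2
P-positions are exactly the n with G(n) = 0.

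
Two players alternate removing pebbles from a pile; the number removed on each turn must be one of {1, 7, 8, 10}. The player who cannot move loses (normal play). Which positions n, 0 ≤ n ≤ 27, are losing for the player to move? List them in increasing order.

0, 2, 4, 6, 15, 17, 19, 21

G(0) = 0
G(1) = mex{0} = 1
G(2) = mex{1} = 0
G(3) = mex{0} = 1
G(4) = mex{1} = 0
G(5) = mex{0} = 1
G(6) = mex{1} = 0
G(7) = mex{0,0} = 1
G(8) = mex{1,1,0} = 2
G(9) = mex{2,0,1} = 3
G(10) = mex{3,1,0,0} = 2
G(11) = mex{2,0,1,1} = 3
G(12) = mex{3,1,0,0} = 2
G(13) = mex{2,0,1,1} = 3
G(14) = mex{3,1,0,0} = 2
G(15) = mex{2,2,1,1} = 0
G(16) = mex{0,3,2,0} = 1
G(17) = mex{1,2,3,1} = 0
G(18) = mex{0,3,2,2} = 1
G(19) = mex{1,2,3,3} = 0
G(20) = mex{0,3,2,2} = 1
G(21) = mex{1,2,3,3} = 0
G(22) = mex{0,0,2,2} = 1
G(23) = mex{1,1,0,3} = 2
G(24) = mex{2,0,1,2} = 3
G(25) = mex{3,1,0,0} = 2
G(26) = mex{2,0,1,1} = 3
G(27) = mex{3,1,0,0} = 2
P-positions are exactly the n with G(n) = 0.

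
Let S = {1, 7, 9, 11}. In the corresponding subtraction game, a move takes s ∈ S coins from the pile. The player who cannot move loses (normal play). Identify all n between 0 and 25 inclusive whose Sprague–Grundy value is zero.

0, 2, 4, 6, 8, 10, 12, 14, 16, 18, 20, 22, 24

n :  0  1  2  3  4  5  6  7  8  9 10 11 12 13 14 15 16 17 18 19 20 21 22 23 24 25
G :  0  1  0  1  0  1  0  1  0  1  0  1  0  1  0  1  0  1  0  1  0  1  0  1  0  1
P-positions are exactly the n with G(n) = 0.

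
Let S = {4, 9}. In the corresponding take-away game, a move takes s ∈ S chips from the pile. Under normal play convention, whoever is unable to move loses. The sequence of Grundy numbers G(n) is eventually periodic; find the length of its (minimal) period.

G(0) = 0
G(1) = mex{} = 0
G(2) = mex{} = 0
G(3) = mex{} = 0
G(4) = mex{0} = 1
G(5) = mex{0} = 1
G(6) = mex{0} = 1
G(7) = mex{0} = 1
G(8) = mex{1} = 0
G(9) = mex{1,0} = 2
G(10) = mex{1,0} = 2
G(11) = mex{1,0} = 2
G(12) = mex{0,0} = 1
G(13) = mex{2,1} = 0
G(14) = mex{2,1} = 0
G(15) = mex{2,1} = 0
G(16) = mex{1,1} = 0
G(17) = mex{0,0} = 1
G(18) = mex{0,2} = 1
G(19) = mex{0,2} = 1
G(20) = mex{0,2} = 1
G(21) = mex{1,1} = 0
G(22) = mex{1,0} = 2
G(23) = mex{1,0} = 2
G(24) = mex{1,0} = 2
G(25) = mex{0,0} = 1
G(26) = mex{2,1} = 0
G(27) = mex{2,1} = 0
G(n+13) = G(n) holds for n = 0,…,8 (a full window of length max(S) = 9), so the sequence is purely periodic with period 13.

13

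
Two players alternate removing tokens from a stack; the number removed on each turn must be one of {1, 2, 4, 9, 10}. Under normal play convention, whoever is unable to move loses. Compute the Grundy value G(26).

G(0) = 0
G(1) = mex{0} = 1
G(2) = mex{1,0} = 2
G(3) = mex{2,1} = 0
G(4) = mex{0,2,0} = 1
G(5) = mex{1,0,1} = 2
G(6) = mex{2,1,2} = 0
G(7) = mex{0,2,0} = 1
G(8) = mex{1,0,1} = 2
G(9) = mex{2,1,2,0} = 3
G(10) = mex{3,2,0,1,0} = 4
G(11) = mex{4,3,1,2,1} = 0
G(12) = mex{0,4,2,0,2} = 1
G(13) = mex{1,0,3,1,0} = 2
G(14) = mex{2,1,4,2,1} = 0
G(15) = mex{0,2,0,0,2} = 1
G(16) = mex{1,0,1,1,0} = 2
G(17) = mex{2,1,2,2,1} = 0
G(18) = mex{0,2,0,3,2} = 1
G(19) = mex{1,0,1,4,3} = 2
G(20) = mex{2,1,2,0,4} = 3
G(21) = mex{3,2,0,1,0} = 4
G(22) = mex{4,3,1,2,1} = 0
G(23) = mex{0,4,2,0,2} = 1
G(24) = mex{1,0,3,1,0} = 2
G(25) = mex{2,1,4,2,1} = 0
G(26) = mex{0,2,0,0,2} = 1

1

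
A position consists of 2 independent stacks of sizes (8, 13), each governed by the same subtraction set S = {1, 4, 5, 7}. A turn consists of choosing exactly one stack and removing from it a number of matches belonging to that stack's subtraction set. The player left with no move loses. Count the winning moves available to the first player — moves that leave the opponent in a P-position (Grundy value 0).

All stacks use S = {1, 4, 5, 7}:
n :  0  1  2  3  4  5  6  7  8  9 10 11 12 13
G :  0  1  0  1  2  3  2  3  0  1  0  1  2  3
Stack A: G(8) = 0.
Stack B: G(13) = 3.
Combined Grundy value = 0 ⊕ 3 = 3.
A winning move leaves total XOR = 0, i.e. changes one component's Grundy value g to g ⊕ X where X is the current total.
Stack A: need g' = 0⊕3 = 3. Options: 8−1→G=3, 8−4→G=2, 8−5→G=1, 8−7→G=1. Hits: 1.
Stack B: need g' = 3⊕3 = 0. Options: 13−1→G=2, 13−4→G=1, 13−5→G=0, 13−7→G=2. Hits: 1.

2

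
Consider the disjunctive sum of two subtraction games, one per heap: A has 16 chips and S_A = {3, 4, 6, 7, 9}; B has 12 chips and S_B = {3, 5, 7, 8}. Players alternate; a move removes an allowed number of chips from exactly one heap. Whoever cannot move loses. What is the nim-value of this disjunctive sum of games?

1

Heap A, S = {3, 4, 6, 7, 9}:
n :  0  1  2  3  4  5  6  7  8  9 10 11 12 13 14 15 16
G :  0  0  0  1  1  1  2  2  2  3  3  3  0  0  0  1  1
G_A(16) = 1.
Heap B, S = {3, 5, 7, 8}:
G(0) = 0
G(1) = mex{} = 0
G(2) = mex{} = 0
G(3) = mex{0} = 1
G(4) = mex{0} = 1
G(5) = mex{0,0} = 1
G(6) = mex{1,0} = 2
G(7) = mex{1,0,0} = 2
G(8) = mex{1,1,0,0} = 2
G(9) = mex{2,1,0,0} = 3
G(10) = mex{2,1,1,0} = 3
G(11) = mex{2,2,1,1} = 0
G(12) = mex{3,2,1,1} = 0
G_B(12) = 0.
Combined Grundy value = 1 ⊕ 0 = 1.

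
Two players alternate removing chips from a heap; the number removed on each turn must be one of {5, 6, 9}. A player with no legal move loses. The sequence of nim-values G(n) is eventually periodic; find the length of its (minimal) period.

G(0) = 0
G(1) = mex{} = 0
G(2) = mex{} = 0
G(3) = mex{} = 0
G(4) = mex{} = 0
G(5) = mex{0} = 1
G(6) = mex{0,0} = 1
G(7) = mex{0,0} = 1
G(8) = mex{0,0} = 1
G(9) = mex{0,0,0} = 1
G(10) = mex{1,0,0} = 2
G(11) = mex{1,1,0} = 2
G(12) = mex{1,1,0} = 2
G(13) = mex{1,1,0} = 2
G(14) = mex{1,1,1} = 0
G(15) = mex{2,1,1} = 0
G(16) = mex{2,2,1} = 0
G(17) = mex{2,2,1} = 0
G(18) = mex{2,2,1} = 0
G(19) = mex{0,2,2} = 1
G(20) = mex{0,0,2} = 1
G(21) = mex{0,0,2} = 1
G(22) = mex{0,0,2} = 1
G(23) = mex{0,0,0} = 1
G(24) = mex{1,0,0} = 2
G(25) = mex{1,1,0} = 2
G(26) = mex{1,1,0} = 2
G(27) = mex{1,1,0} = 2
G(28) = mex{1,1,1} = 0
G(29) = mex{2,1,1} = 0
G(n+14) = G(n) holds for n = 0,…,8 (a full window of length max(S) = 9), so the sequence is purely periodic with period 14.

14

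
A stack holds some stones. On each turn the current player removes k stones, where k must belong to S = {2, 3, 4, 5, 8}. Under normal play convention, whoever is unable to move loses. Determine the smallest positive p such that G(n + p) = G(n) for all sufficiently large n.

n :  0  1  2  3  4  5  6  7  8  9 10 11 12 13 14 15 16 17 18 19 20 21 22 23 24 25 26 27
G :  0  0  1  1  2  2  3  0  4  1  5  2  3  0  0  1  1  2  2  3  0  4  1  5  2  3  0  0
G(n+13) = G(n) holds for n = 0,…,7 (a full window of length max(S) = 8), so the sequence is purely periodic with period 13.

13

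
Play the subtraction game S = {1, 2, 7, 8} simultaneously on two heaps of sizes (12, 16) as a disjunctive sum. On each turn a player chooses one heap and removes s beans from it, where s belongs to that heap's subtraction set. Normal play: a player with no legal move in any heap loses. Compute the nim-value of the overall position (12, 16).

1

All heaps use S = {1, 2, 7, 8}:
n :  0  1  2  3  4  5  6  7  8  9 10 11 12 13 14 15 16
G :  0  1  2  0  1  2  0  1  2  0  1  2  0  1  2  0  1
Heap A: G(12) = 0.
Heap B: G(16) = 1.
Combined Grundy value = 0 ⊕ 1 = 1.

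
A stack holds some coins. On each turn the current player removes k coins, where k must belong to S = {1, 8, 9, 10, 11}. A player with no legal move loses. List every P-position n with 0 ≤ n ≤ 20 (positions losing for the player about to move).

G(0) = 0
G(1) = mex{0} = 1
G(2) = mex{1} = 0
G(3) = mex{0} = 1
G(4) = mex{1} = 0
G(5) = mex{0} = 1
G(6) = mex{1} = 0
G(7) = mex{0} = 1
G(8) = mex{1,0} = 2
G(9) = mex{2,1,0} = 3
G(10) = mex{3,0,1,0} = 2
G(11) = mex{2,1,0,1,0} = 3
G(12) = mex{3,0,1,0,1} = 2
G(13) = mex{2,1,0,1,0} = 3
G(14) = mex{3,0,1,0,1} = 2
G(15) = mex{2,1,0,1,0} = 3
G(16) = mex{3,2,1,0,1} = 4
G(17) = mex{4,3,2,1,0} = 5
G(18) = mex{5,2,3,2,1} = 0
G(19) = mex{0,3,2,3,2} = 1
G(20) = mex{1,2,3,2,3} = 0
P-positions are exactly the n with G(n) = 0.

0, 2, 4, 6, 18, 20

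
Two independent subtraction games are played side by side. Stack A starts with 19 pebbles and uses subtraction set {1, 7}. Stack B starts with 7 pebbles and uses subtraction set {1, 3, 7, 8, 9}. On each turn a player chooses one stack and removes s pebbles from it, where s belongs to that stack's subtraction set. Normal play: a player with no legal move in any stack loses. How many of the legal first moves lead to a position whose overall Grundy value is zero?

0

Stack A, S = {1, 7}:
n :  0  1  2  3  4  5  6  7  8  9 10 11 12 13 14 15 16 17 18 19
G :  0  1  0  1  0  1  0  1  0  1  0  1  0  1  0  1  0  1  0  1
G_A(19) = 1.
Stack B, S = {1, 3, 7, 8, 9}:
n : 0 1 2 3 4 5 6 7
G : 0 1 0 1 0 1 0 1
G_B(7) = 1.
Combined Grundy value = 1 ⊕ 1 = 0.
A winning move leaves total XOR = 0, i.e. changes one component's Grundy value g to g ⊕ X where X is the current total.
Stack A: target g' = 1⊕0 = 1, but every legal move changes the Grundy value (mex property), so 0 moves.
Stack B: target g' = 1⊕0 = 1, but every legal move changes the Grundy value (mex property), so 0 moves.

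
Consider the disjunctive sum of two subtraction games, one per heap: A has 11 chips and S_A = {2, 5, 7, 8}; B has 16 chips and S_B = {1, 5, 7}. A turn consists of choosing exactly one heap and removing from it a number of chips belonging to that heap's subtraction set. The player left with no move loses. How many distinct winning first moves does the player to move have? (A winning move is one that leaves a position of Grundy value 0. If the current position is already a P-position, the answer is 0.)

1

Heap A, S = {2, 5, 7, 8}:
n :  0  1  2  3  4  5  6  7  8  9 10 11
G :  0  0  1  1  0  2  1  3  2  2  0  3
G_A(11) = 3.
Heap B, S = {1, 5, 7}:
G(0) = 0
G(1) = mex{0} = 1
G(2) = mex{1} = 0
G(3) = mex{0} = 1
G(4) = mex{1} = 0
G(5) = mex{0,0} = 1
G(6) = mex{1,1} = 0
G(7) = mex{0,0,0} = 1
G(8) = mex{1,1,1} = 0
G(9) = mex{0,0,0} = 1
G(10) = mex{1,1,1} = 0
G(11) = mex{0,0,0} = 1
G(12) = mex{1,1,1} = 0
G(13) = mex{0,0,0} = 1
G(14) = mex{1,1,1} = 0
G(15) = mex{0,0,0} = 1
G(16) = mex{1,1,1} = 0
G_B(16) = 0.
Combined Grundy value = 3 ⊕ 0 = 3.
A winning move leaves total XOR = 0, i.e. changes one component's Grundy value g to g ⊕ X where X is the current total.
Heap A: need g' = 3⊕3 = 0. Options: 11−2→G=2, 11−5→G=1, 11−7→G=0, 11−8→G=1. Hits: 1.
Heap B: need g' = 0⊕3 = 3. Options: 16−1→G=1, 16−5→G=1, 16−7→G=1. Hits: 0.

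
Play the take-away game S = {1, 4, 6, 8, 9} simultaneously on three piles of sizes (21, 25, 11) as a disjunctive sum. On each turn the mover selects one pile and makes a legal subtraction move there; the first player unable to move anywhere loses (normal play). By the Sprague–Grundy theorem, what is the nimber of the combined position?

All piles use S = {1, 4, 6, 8, 9}:
G(0) = 0
G(1) = mex{0} = 1
G(2) = mex{1} = 0
G(3) = mex{0} = 1
G(4) = mex{1,0} = 2
G(5) = mex{2,1} = 0
G(6) = mex{0,0,0} = 1
G(7) = mex{1,1,1} = 0
G(8) = mex{0,2,0,0} = 1
G(9) = mex{1,0,1,1,0} = 2
G(10) = mex{2,1,2,0,1} = 3
G(11) = mex{3,0,0,1,0} = 2
G(12) = mex{2,1,1,2,1} = 0
G(13) = mex{0,2,0,0,2} = 1
G(14) = mex{1,3,1,1,0} = 2
G(15) = mex{2,2,2,0,1} = 3
G(16) = mex{3,0,3,1,0} = 2
G(17) = mex{2,1,2,2,1} = 0
G(18) = mex{0,2,0,3,2} = 1
G(19) = mex{1,3,1,2,3} = 0
G(20) = mex{0,2,2,0,2} = 1
G(21) = mex{1,0,3,1,0} = 2
G(22) = mex{2,1,2,2,1} = 0
G(23) = mex{0,0,0,3,2} = 1
G(24) = mex{1,1,1,2,3} = 0
G(25) = mex{0,2,0,0,2} = 1
Pile A: G(21) = 2.
Pile B: G(25) = 1.
Pile C: G(11) = 2.
Combined Grundy value = 2 ⊕ 1 ⊕ 2 = 1.

1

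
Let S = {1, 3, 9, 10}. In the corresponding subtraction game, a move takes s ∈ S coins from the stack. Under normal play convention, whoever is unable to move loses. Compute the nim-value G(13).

3

n :  0  1  2  3  4  5  6  7  8  9 10 11 12 13
G :  0  1  0  1  0  1  0  1  0  1  2  3  2  3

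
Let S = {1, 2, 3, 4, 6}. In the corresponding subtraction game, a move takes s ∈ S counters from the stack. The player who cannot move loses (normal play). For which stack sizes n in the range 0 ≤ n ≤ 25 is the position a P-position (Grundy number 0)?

0, 5, 10, 15, 20, 25

n :  0  1  2  3  4  5  6  7  8  9 10 11 12 13 14 15 16 17 18 19 20 21 22 23 24 25
G :  0  1  2  3  4  0  1  2  3  4  0  1  2  3  4  0  1  2  3  4  0  1  2  3  4  0
P-positions are exactly the n with G(n) = 0.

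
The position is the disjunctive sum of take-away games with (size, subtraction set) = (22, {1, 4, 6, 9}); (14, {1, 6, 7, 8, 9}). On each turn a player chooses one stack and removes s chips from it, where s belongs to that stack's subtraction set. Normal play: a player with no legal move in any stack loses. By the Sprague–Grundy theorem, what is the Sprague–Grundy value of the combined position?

0

Stack A, S = {1, 4, 6, 9}:
G(0) = 0
G(1) = mex{0} = 1
G(2) = mex{1} = 0
G(3) = mex{0} = 1
G(4) = mex{1,0} = 2
G(5) = mex{2,1} = 0
G(6) = mex{0,0,0} = 1
G(7) = mex{1,1,1} = 0
G(8) = mex{0,2,0} = 1
G(9) = mex{1,0,1,0} = 2
G(10) = mex{2,1,2,1} = 0
G(11) = mex{0,0,0,0} = 1
G(12) = mex{1,1,1,1} = 0
G(13) = mex{0,2,0,2} = 1
G(14) = mex{1,0,1,0} = 2
G(15) = mex{2,1,2,1} = 0
G(16) = mex{0,0,0,0} = 1
G(17) = mex{1,1,1,1} = 0
G(18) = mex{0,2,0,2} = 1
G(19) = mex{1,0,1,0} = 2
G(20) = mex{2,1,2,1} = 0
G(21) = mex{0,0,0,0} = 1
G(22) = mex{1,1,1,1} = 0
G_A(22) = 0.
Stack B, S = {1, 6, 7, 8, 9}:
G(0) = 0
G(1) = mex{0} = 1
G(2) = mex{1} = 0
G(3) = mex{0} = 1
G(4) = mex{1} = 0
G(5) = mex{0} = 1
G(6) = mex{1,0} = 2
G(7) = mex{2,1,0} = 3
G(8) = mex{3,0,1,0} = 2
G(9) = mex{2,1,0,1,0} = 3
G(10) = mex{3,0,1,0,1} = 2
G(11) = mex{2,1,0,1,0} = 3
G(12) = mex{3,2,1,0,1} = 4
G(13) = mex{4,3,2,1,0} = 5
G(14) = mex{5,2,3,2,1} = 0
G_B(14) = 0.
Combined Grundy value = 0 ⊕ 0 = 0.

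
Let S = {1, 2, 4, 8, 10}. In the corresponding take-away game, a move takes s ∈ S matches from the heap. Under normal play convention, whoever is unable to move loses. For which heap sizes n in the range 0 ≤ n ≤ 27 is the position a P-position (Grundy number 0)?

G(0) = 0
G(1) = mex{0} = 1
G(2) = mex{1,0} = 2
G(3) = mex{2,1} = 0
G(4) = mex{0,2,0} = 1
G(5) = mex{1,0,1} = 2
G(6) = mex{2,1,2} = 0
G(7) = mex{0,2,0} = 1
G(8) = mex{1,0,1,0} = 2
G(9) = mex{2,1,2,1} = 0
G(10) = mex{0,2,0,2,0} = 1
G(11) = mex{1,0,1,0,1} = 2
G(12) = mex{2,1,2,1,2} = 0
G(13) = mex{0,2,0,2,0} = 1
G(14) = mex{1,0,1,0,1} = 2
G(15) = mex{2,1,2,1,2} = 0
G(16) = mex{0,2,0,2,0} = 1
G(17) = mex{1,0,1,0,1} = 2
G(18) = mex{2,1,2,1,2} = 0
G(19) = mex{0,2,0,2,0} = 1
G(20) = mex{1,0,1,0,1} = 2
G(21) = mex{2,1,2,1,2} = 0
G(22) = mex{0,2,0,2,0} = 1
G(23) = mex{1,0,1,0,1} = 2
G(24) = mex{2,1,2,1,2} = 0
G(25) = mex{0,2,0,2,0} = 1
G(26) = mex{1,0,1,0,1} = 2
G(27) = mex{2,1,2,1,2} = 0
P-positions are exactly the n with G(n) = 0.

0, 3, 6, 9, 12, 15, 18, 21, 24, 27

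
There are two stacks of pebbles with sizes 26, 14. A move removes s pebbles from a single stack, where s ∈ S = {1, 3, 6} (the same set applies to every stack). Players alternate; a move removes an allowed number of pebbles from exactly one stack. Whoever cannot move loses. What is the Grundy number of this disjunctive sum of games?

All stacks use S = {1, 3, 6}:
G(0) = 0
G(1) = mex{0} = 1
G(2) = mex{1} = 0
G(3) = mex{0,0} = 1
G(4) = mex{1,1} = 0
G(5) = mex{0,0} = 1
G(6) = mex{1,1,0} = 2
G(7) = mex{2,0,1} = 3
G(8) = mex{3,1,0} = 2
G(9) = mex{2,2,1} = 0
G(10) = mex{0,3,0} = 1
G(11) = mex{1,2,1} = 0
G(12) = mex{0,0,2} = 1
G(13) = mex{1,1,3} = 0
G(14) = mex{0,0,2} = 1
G(15) = mex{1,1,0} = 2
G(16) = mex{2,0,1} = 3
G(17) = mex{3,1,0} = 2
G(18) = mex{2,2,1} = 0
G(19) = mex{0,3,0} = 1
G(20) = mex{1,2,1} = 0
G(21) = mex{0,0,2} = 1
G(22) = mex{1,1,3} = 0
G(23) = mex{0,0,2} = 1
G(24) = mex{1,1,0} = 2
G(25) = mex{2,0,1} = 3
G(26) = mex{3,1,0} = 2
Stack A: G(26) = 2.
Stack B: G(14) = 1.
Combined Grundy value = 2 ⊕ 1 = 3.

3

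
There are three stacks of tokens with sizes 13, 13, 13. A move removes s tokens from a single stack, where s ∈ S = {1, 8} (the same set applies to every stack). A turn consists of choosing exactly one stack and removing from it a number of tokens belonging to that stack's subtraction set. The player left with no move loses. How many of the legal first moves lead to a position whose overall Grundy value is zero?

0

All stacks use S = {1, 8}:
G(0) = 0
G(1) = mex{0} = 1
G(2) = mex{1} = 0
G(3) = mex{0} = 1
G(4) = mex{1} = 0
G(5) = mex{0} = 1
G(6) = mex{1} = 0
G(7) = mex{0} = 1
G(8) = mex{1,0} = 2
G(9) = mex{2,1} = 0
G(10) = mex{0,0} = 1
G(11) = mex{1,1} = 0
G(12) = mex{0,0} = 1
G(13) = mex{1,1} = 0
Stack A: G(13) = 0.
Stack B: G(13) = 0.
Stack C: G(13) = 0.
Combined Grundy value = 0 ⊕ 0 ⊕ 0 = 0.
A winning move leaves total XOR = 0, i.e. changes one component's Grundy value g to g ⊕ X where X is the current total.
Stack A: target g' = 0⊕0 = 0, but every legal move changes the Grundy value (mex property), so 0 moves.
Stack B: target g' = 0⊕0 = 0, but every legal move changes the Grundy value (mex property), so 0 moves.
Stack C: target g' = 0⊕0 = 0, but every legal move changes the Grundy value (mex property), so 0 moves.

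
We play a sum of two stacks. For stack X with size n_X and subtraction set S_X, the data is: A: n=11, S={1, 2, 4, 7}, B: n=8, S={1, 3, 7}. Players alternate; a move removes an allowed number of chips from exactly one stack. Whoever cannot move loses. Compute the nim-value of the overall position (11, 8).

2

Stack A, S = {1, 2, 4, 7}:
G(0) = 0
G(1) = mex{0} = 1
G(2) = mex{1,0} = 2
G(3) = mex{2,1} = 0
G(4) = mex{0,2,0} = 1
G(5) = mex{1,0,1} = 2
G(6) = mex{2,1,2} = 0
G(7) = mex{0,2,0,0} = 1
G(8) = mex{1,0,1,1} = 2
G(9) = mex{2,1,2,2} = 0
G(10) = mex{0,2,0,0} = 1
G(11) = mex{1,0,1,1} = 2
G_A(11) = 2.
Stack B, S = {1, 3, 7}:
n : 0 1 2 3 4 5 6 7 8
G : 0 1 0 1 0 1 0 1 0
G_B(8) = 0.
Combined Grundy value = 2 ⊕ 0 = 2.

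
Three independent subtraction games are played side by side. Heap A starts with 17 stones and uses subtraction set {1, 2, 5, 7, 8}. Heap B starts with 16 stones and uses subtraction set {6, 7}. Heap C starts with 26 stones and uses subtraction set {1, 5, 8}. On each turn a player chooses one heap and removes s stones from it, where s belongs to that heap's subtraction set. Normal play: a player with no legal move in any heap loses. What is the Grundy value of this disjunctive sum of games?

2

Heap A, S = {1, 2, 5, 7, 8}:
n :  0  1  2  3  4  5  6  7  8  9 10 11 12 13 14 15 16 17
G :  0  1  2  0  1  2  0  1  2  0  1  2  0  1  2  0  1  2
G_A(17) = 2.
Heap B, S = {6, 7}:
n :  0  1  2  3  4  5  6  7  8  9 10 11 12 13 14 15 16
G :  0  0  0  0  0  0  1  1  1  1  1  1  2  0  0  0  0
G_B(16) = 0.
Heap C, S = {1, 5, 8}:
G(0) = 0
G(1) = mex{0} = 1
G(2) = mex{1} = 0
G(3) = mex{0} = 1
G(4) = mex{1} = 0
G(5) = mex{0,0} = 1
G(6) = mex{1,1} = 0
G(7) = mex{0,0} = 1
G(8) = mex{1,1,0} = 2
G(9) = mex{2,0,1} = 3
G(10) = mex{3,1,0} = 2
G(11) = mex{2,0,1} = 3
G(12) = mex{3,1,0} = 2
G(13) = mex{2,2,1} = 0
G(14) = mex{0,3,0} = 1
G(15) = mex{1,2,1} = 0
G(16) = mex{0,3,2} = 1
G(17) = mex{1,2,3} = 0
G(18) = mex{0,0,2} = 1
G(19) = mex{1,1,3} = 0
G(20) = mex{0,0,2} = 1
G(21) = mex{1,1,0} = 2
G(22) = mex{2,0,1} = 3
G(23) = mex{3,1,0} = 2
G(24) = mex{2,0,1} = 3
G(25) = mex{3,1,0} = 2
G(26) = mex{2,2,1} = 0
G_C(26) = 0.
Combined Grundy value = 2 ⊕ 0 ⊕ 0 = 2.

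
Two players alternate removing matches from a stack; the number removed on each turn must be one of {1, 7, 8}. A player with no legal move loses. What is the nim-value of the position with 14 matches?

G(0) = 0
G(1) = mex{0} = 1
G(2) = mex{1} = 0
G(3) = mex{0} = 1
G(4) = mex{1} = 0
G(5) = mex{0} = 1
G(6) = mex{1} = 0
G(7) = mex{0,0} = 1
G(8) = mex{1,1,0} = 2
G(9) = mex{2,0,1} = 3
G(10) = mex{3,1,0} = 2
G(11) = mex{2,0,1} = 3
G(12) = mex{3,1,0} = 2
G(13) = mex{2,0,1} = 3
G(14) = mex{3,1,0} = 2

2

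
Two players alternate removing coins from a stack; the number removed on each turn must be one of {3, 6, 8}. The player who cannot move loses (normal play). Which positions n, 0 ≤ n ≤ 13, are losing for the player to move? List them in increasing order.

0, 1, 2, 11, 12, 13

G(0) = 0
G(1) = mex{} = 0
G(2) = mex{} = 0
G(3) = mex{0} = 1
G(4) = mex{0} = 1
G(5) = mex{0} = 1
G(6) = mex{1,0} = 2
G(7) = mex{1,0} = 2
G(8) = mex{1,0,0} = 2
G(9) = mex{2,1,0} = 3
G(10) = mex{2,1,0} = 3
G(11) = mex{2,1,1} = 0
G(12) = mex{3,2,1} = 0
G(13) = mex{3,2,1} = 0
P-positions are exactly the n with G(n) = 0.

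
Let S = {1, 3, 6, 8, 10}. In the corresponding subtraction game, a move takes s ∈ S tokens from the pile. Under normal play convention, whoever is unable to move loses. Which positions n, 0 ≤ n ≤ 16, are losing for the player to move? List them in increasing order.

n :  0  1  2  3  4  5  6  7  8  9 10 11 12 13 14 15 16
G :  0  1  0  1  0  1  2  3  2  0  1  0  1  0  1  2  3
P-positions are exactly the n with G(n) = 0.

0, 2, 4, 9, 11, 13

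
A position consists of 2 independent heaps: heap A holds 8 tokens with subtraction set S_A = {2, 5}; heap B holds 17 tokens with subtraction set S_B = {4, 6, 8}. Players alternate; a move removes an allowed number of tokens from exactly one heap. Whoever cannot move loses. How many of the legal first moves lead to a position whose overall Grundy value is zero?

3

Heap A, S = {2, 5}:
n : 0 1 2 3 4 5 6 7 8
G : 0 0 1 1 0 2 1 0 0
G_A(8) = 0.
Heap B, S = {4, 6, 8}:
G(0) = 0
G(1) = mex{} = 0
G(2) = mex{} = 0
G(3) = mex{} = 0
G(4) = mex{0} = 1
G(5) = mex{0} = 1
G(6) = mex{0,0} = 1
G(7) = mex{0,0} = 1
G(8) = mex{1,0,0} = 2
G(9) = mex{1,0,0} = 2
G(10) = mex{1,1,0} = 2
G(11) = mex{1,1,0} = 2
G(12) = mex{2,1,1} = 0
G(13) = mex{2,1,1} = 0
G(14) = mex{2,2,1} = 0
G(15) = mex{2,2,1} = 0
G(16) = mex{0,2,2} = 1
G(17) = mex{0,2,2} = 1
G_B(17) = 1.
Combined Grundy value = 0 ⊕ 1 = 1.
A winning move leaves total XOR = 0, i.e. changes one component's Grundy value g to g ⊕ X where X is the current total.
Heap A: need g' = 0⊕1 = 1. Options: 8−2→G=1, 8−5→G=1. Hits: 2.
Heap B: need g' = 1⊕1 = 0. Options: 17−4→G=0, 17−6→G=2, 17−8→G=2. Hits: 1.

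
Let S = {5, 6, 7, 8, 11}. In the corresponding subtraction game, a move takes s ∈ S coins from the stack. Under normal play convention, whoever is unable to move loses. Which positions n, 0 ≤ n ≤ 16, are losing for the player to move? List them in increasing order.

n :  0  1  2  3  4  5  6  7  8  9 10 11 12 13 14 15 16
G :  0  0  0  0  0  1  1  1  1  1  2  2  2  2  2  3  0
P-positions are exactly the n with G(n) = 0.

0, 1, 2, 3, 4, 16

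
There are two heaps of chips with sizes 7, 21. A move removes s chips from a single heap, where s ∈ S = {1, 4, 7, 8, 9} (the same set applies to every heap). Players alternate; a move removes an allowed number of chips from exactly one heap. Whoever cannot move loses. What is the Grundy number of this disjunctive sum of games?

3

All heaps use S = {1, 4, 7, 8, 9}:
n :  0  1  2  3  4  5  6  7  8  9 10 11 12 13 14 15 16 17 18 19 20 21
G :  0  1  0  1  2  0  1  2  3  2  3  4  5  3  4  0  1  0  1  2  0  1
Heap A: G(7) = 2.
Heap B: G(21) = 1.
Combined Grundy value = 2 ⊕ 1 = 3.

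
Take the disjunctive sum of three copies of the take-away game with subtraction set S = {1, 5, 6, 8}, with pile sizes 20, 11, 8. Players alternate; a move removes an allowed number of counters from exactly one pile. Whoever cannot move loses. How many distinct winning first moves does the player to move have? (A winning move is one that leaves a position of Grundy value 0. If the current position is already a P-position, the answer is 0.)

4

All piles use S = {1, 5, 6, 8}:
n :  0  1  2  3  4  5  6  7  8  9 10 11 12 13 14 15 16 17 18 19 20
G :  0  1  0  1  0  1  2  3  2  3  2  0  1  0  1  0  1  2  3  2  3
Pile A: G(20) = 3.
Pile B: G(11) = 0.
Pile C: G(8) = 2.
Combined Grundy value = 3 ⊕ 0 ⊕ 2 = 1.
A winning move leaves total XOR = 0, i.e. changes one component's Grundy value g to g ⊕ X where X is the current total.
Pile A: need g' = 3⊕1 = 2. Options: 20−1→G=2, 20−5→G=0, 20−6→G=1, 20−8→G=1. Hits: 1.
Pile B: need g' = 0⊕1 = 1. Options: 11−1→G=2, 11−5→G=2, 11−6→G=1, 11−8→G=1. Hits: 2.
Pile C: need g' = 2⊕1 = 3. Options: 8−1→G=3, 8−5→G=1, 8−6→G=0, 8−8→G=0. Hits: 1.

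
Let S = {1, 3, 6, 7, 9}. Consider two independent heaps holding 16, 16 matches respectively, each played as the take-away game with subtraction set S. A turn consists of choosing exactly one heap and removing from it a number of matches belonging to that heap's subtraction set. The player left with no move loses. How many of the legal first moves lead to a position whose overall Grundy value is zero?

0

All heaps use S = {1, 3, 6, 7, 9}:
n :  0  1  2  3  4  5  6  7  8  9 10 11 12 13 14 15 16
G :  0  1  0  1  0  1  2  3  2  3  2  3  0  1  0  1  0
Heap A: G(16) = 0.
Heap B: G(16) = 0.
Combined Grundy value = 0 ⊕ 0 = 0.
A winning move leaves total XOR = 0, i.e. changes one component's Grundy value g to g ⊕ X where X is the current total.
Heap A: target g' = 0⊕0 = 0, but every legal move changes the Grundy value (mex property), so 0 moves.
Heap B: target g' = 0⊕0 = 0, but every legal move changes the Grundy value (mex property), so 0 moves.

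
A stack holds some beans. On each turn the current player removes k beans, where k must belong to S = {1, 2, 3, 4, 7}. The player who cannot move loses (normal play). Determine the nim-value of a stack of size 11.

1

n :  0  1  2  3  4  5  6  7  8  9 10 11
G :  0  1  2  3  4  0  1  2  3  4  0  1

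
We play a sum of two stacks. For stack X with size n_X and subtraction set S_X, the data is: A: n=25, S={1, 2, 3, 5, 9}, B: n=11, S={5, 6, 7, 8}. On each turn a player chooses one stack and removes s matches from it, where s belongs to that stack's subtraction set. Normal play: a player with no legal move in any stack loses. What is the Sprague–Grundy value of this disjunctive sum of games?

3

Stack A, S = {1, 2, 3, 5, 9}:
n :  0  1  2  3  4  5  6  7  8  9 10 11 12 13 14 15 16 17 18 19 20 21 22 23 24 25
G :  0  1  2  3  0  1  2  3  0  1  2  3  0  1  2  3  0  1  2  3  0  1  2  3  0  1
G_A(25) = 1.
Stack B, S = {5, 6, 7, 8}:
G(0) = 0
G(1) = mex{} = 0
G(2) = mex{} = 0
G(3) = mex{} = 0
G(4) = mex{} = 0
G(5) = mex{0} = 1
G(6) = mex{0,0} = 1
G(7) = mex{0,0,0} = 1
G(8) = mex{0,0,0,0} = 1
G(9) = mex{0,0,0,0} = 1
G(10) = mex{1,0,0,0} = 2
G(11) = mex{1,1,0,0} = 2
G_B(11) = 2.
Combined Grundy value = 1 ⊕ 2 = 3.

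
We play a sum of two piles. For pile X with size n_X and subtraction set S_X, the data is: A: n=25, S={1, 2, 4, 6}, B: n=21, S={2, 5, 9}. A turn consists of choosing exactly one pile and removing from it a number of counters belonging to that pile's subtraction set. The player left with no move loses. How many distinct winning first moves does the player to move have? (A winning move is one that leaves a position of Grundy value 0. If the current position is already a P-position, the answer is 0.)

Pile A, S = {1, 2, 4, 6}:
n :  0  1  2  3  4  5  6  7  8  9 10 11 12 13 14 15 16 17 18 19 20 21 22 23 24 25
G :  0  1  2  0  1  2  3  4  0  1  2  0  1  2  3  4  0  1  2  0  1  2  3  4  0  1
G_A(25) = 1.
Pile B, S = {2, 5, 9}:
G(0) = 0
G(1) = mex{} = 0
G(2) = mex{0} = 1
G(3) = mex{0} = 1
G(4) = mex{1} = 0
G(5) = mex{1,0} = 2
G(6) = mex{0,0} = 1
G(7) = mex{2,1} = 0
G(8) = mex{1,1} = 0
G(9) = mex{0,0,0} = 1
G(10) = mex{0,2,0} = 1
G(11) = mex{1,1,1} = 0
G(12) = mex{1,0,1} = 2
G(13) = mex{0,0,0} = 1
G(14) = mex{2,1,2} = 0
G(15) = mex{1,1,1} = 0
G(16) = mex{0,0,0} = 1
G(17) = mex{0,2,0} = 1
G(18) = mex{1,1,1} = 0
G(19) = mex{1,0,1} = 2
G(20) = mex{0,0,0} = 1
G(21) = mex{2,1,2} = 0
G_B(21) = 0.
Combined Grundy value = 1 ⊕ 0 = 1.
A winning move leaves total XOR = 0, i.e. changes one component's Grundy value g to g ⊕ X where X is the current total.
Pile A: need g' = 1⊕1 = 0. Options: 25−1→G=0, 25−2→G=4, 25−4→G=2, 25−6→G=0. Hits: 2.
Pile B: need g' = 0⊕1 = 1. Options: 21−2→G=2, 21−5→G=1, 21−9→G=2. Hits: 1.

3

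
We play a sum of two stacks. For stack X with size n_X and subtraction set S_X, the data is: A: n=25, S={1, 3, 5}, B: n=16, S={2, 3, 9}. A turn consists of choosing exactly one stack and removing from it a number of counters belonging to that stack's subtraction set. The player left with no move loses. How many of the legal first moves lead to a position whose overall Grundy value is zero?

Stack A, S = {1, 3, 5}:
n :  0  1  2  3  4  5  6  7  8  9 10 11 12 13 14 15 16 17 18 19 20 21 22 23 24 25
G :  0  1  0  1  0  1  0  1  0  1  0  1  0  1  0  1  0  1  0  1  0  1  0  1  0  1
G_A(25) = 1.
Stack B, S = {2, 3, 9}:
G(0) = 0
G(1) = mex{} = 0
G(2) = mex{0} = 1
G(3) = mex{0,0} = 1
G(4) = mex{1,0} = 2
G(5) = mex{1,1} = 0
G(6) = mex{2,1} = 0
G(7) = mex{0,2} = 1
G(8) = mex{0,0} = 1
G(9) = mex{1,0,0} = 2
G(10) = mex{1,1,0} = 2
G(11) = mex{2,1,1} = 0
G(12) = mex{2,2,1} = 0
G(13) = mex{0,2,2} = 1
G(14) = mex{0,0,0} = 1
G(15) = mex{1,0,0} = 2
G(16) = mex{1,1,1} = 0
G_B(16) = 0.
Combined Grundy value = 1 ⊕ 0 = 1.
A winning move leaves total XOR = 0, i.e. changes one component's Grundy value g to g ⊕ X where X is the current total.
Stack A: need g' = 1⊕1 = 0. Options: 25−1→G=0, 25−3→G=0, 25−5→G=0. Hits: 3.
Stack B: need g' = 0⊕1 = 1. Options: 16−2→G=1, 16−3→G=1, 16−9→G=1. Hits: 3.

6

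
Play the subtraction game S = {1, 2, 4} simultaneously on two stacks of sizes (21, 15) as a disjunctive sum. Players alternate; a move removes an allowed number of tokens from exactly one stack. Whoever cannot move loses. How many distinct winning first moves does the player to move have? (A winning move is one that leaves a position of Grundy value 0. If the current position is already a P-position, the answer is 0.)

0

All stacks use S = {1, 2, 4}:
G(0) = 0
G(1) = mex{0} = 1
G(2) = mex{1,0} = 2
G(3) = mex{2,1} = 0
G(4) = mex{0,2,0} = 1
G(5) = mex{1,0,1} = 2
G(6) = mex{2,1,2} = 0
G(7) = mex{0,2,0} = 1
G(8) = mex{1,0,1} = 2
G(9) = mex{2,1,2} = 0
G(10) = mex{0,2,0} = 1
G(11) = mex{1,0,1} = 2
G(12) = mex{2,1,2} = 0
G(13) = mex{0,2,0} = 1
G(14) = mex{1,0,1} = 2
G(15) = mex{2,1,2} = 0
G(16) = mex{0,2,0} = 1
G(17) = mex{1,0,1} = 2
G(18) = mex{2,1,2} = 0
G(19) = mex{0,2,0} = 1
G(20) = mex{1,0,1} = 2
G(21) = mex{2,1,2} = 0
Stack A: G(21) = 0.
Stack B: G(15) = 0.
Combined Grundy value = 0 ⊕ 0 = 0.
A winning move leaves total XOR = 0, i.e. changes one component's Grundy value g to g ⊕ X where X is the current total.
Stack A: target g' = 0⊕0 = 0, but every legal move changes the Grundy value (mex property), so 0 moves.
Stack B: target g' = 0⊕0 = 0, but every legal move changes the Grundy value (mex property), so 0 moves.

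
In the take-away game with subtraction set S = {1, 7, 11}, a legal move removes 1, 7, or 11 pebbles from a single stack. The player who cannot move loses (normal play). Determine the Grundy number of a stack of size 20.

0

n :  0  1  2  3  4  5  6  7  8  9 10 11 12 13 14 15 16 17 18 19 20
G :  0  1  0  1  0  1  0  1  0  1  0  1  0  1  0  1  0  1  0  1  0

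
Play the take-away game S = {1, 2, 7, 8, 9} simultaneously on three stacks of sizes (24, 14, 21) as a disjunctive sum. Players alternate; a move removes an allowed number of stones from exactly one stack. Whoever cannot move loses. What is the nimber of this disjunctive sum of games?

5

All stacks use S = {1, 2, 7, 8, 9}:
n :  0  1  2  3  4  5  6  7  8  9 10 11 12 13 14 15 16 17 18 19 20 21 22 23 24
G :  0  1  2  0  1  2  0  1  2  3  4  5  3  4  5  3  0  1  2  0  1  2  0  1  2
Stack A: G(24) = 2.
Stack B: G(14) = 5.
Stack C: G(21) = 2.
Combined Grundy value = 2 ⊕ 5 ⊕ 2 = 5.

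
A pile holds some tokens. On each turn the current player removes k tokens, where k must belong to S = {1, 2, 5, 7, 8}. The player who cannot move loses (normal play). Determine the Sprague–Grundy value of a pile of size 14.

2

n :  0  1  2  3  4  5  6  7  8  9 10 11 12 13 14
G :  0  1  2  0  1  2  0  1  2  0  1  2  0  1  2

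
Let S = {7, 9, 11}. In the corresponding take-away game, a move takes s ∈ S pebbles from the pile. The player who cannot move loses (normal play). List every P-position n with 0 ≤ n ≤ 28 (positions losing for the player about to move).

0, 1, 2, 3, 4, 5, 6, 18, 19, 20, 21, 22, 23, 24

n :  0  1  2  3  4  5  6  7  8  9 10 11 12 13 14 15 16 17 18 19 20 21 22 23 24 25 26 27 28
G :  0  0  0  0  0  0  0  1  1  1  1  1  1  1  2  2  2  2  0  0  0  0  0  0  0  1  1  1  1
P-positions are exactly the n with G(n) = 0.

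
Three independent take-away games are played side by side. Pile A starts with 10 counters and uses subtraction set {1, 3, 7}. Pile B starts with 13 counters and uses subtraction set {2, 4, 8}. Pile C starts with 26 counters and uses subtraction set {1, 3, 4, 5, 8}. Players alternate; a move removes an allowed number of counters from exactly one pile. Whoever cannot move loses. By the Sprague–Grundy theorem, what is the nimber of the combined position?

Pile A, S = {1, 3, 7}:
n :  0  1  2  3  4  5  6  7  8  9 10
G :  0  1  0  1  0  1  0  1  0  1  0
G_A(10) = 0.
Pile B, S = {2, 4, 8}:
G(0) = 0
G(1) = mex{} = 0
G(2) = mex{0} = 1
G(3) = mex{0} = 1
G(4) = mex{1,0} = 2
G(5) = mex{1,0} = 2
G(6) = mex{2,1} = 0
G(7) = mex{2,1} = 0
G(8) = mex{0,2,0} = 1
G(9) = mex{0,2,0} = 1
G(10) = mex{1,0,1} = 2
G(11) = mex{1,0,1} = 2
G(12) = mex{2,1,2} = 0
G(13) = mex{2,1,2} = 0
G_B(13) = 0.
Pile C, S = {1, 3, 4, 5, 8}:
G(0) = 0
G(1) = mex{0} = 1
G(2) = mex{1} = 0
G(3) = mex{0,0} = 1
G(4) = mex{1,1,0} = 2
G(5) = mex{2,0,1,0} = 3
G(6) = mex{3,1,0,1} = 2
G(7) = mex{2,2,1,0} = 3
G(8) = mex{3,3,2,1,0} = 4
G(9) = mex{4,2,3,2,1} = 0
G(10) = mex{0,3,2,3,0} = 1
G(11) = mex{1,4,3,2,1} = 0
G(12) = mex{0,0,4,3,2} = 1
G(13) = mex{1,1,0,4,3} = 2
G(14) = mex{2,0,1,0,2} = 3
G(15) = mex{3,1,0,1,3} = 2
G(16) = mex{2,2,1,0,4} = 3
G(17) = mex{3,3,2,1,0} = 4
G(18) = mex{4,2,3,2,1} = 0
G(19) = mex{0,3,2,3,0} = 1
G(20) = mex{1,4,3,2,1} = 0
G(21) = mex{0,0,4,3,2} = 1
G(22) = mex{1,1,0,4,3} = 2
G(23) = mex{2,0,1,0,2} = 3
G(24) = mex{3,1,0,1,3} = 2
G(25) = mex{2,2,1,0,4} = 3
G(26) = mex{3,3,2,1,0} = 4
G_C(26) = 4.
Combined Grundy value = 0 ⊕ 0 ⊕ 4 = 4.

4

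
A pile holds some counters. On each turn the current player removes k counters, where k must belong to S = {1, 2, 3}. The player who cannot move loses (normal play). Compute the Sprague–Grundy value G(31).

G(0) = 0
G(1) = mex{0} = 1
G(2) = mex{1,0} = 2
G(3) = mex{2,1,0} = 3
G(4) = mex{3,2,1} = 0
G(5) = mex{0,3,2} = 1
G(6) = mex{1,0,3} = 2
G(7) = mex{2,1,0} = 3
G(8) = mex{3,2,1} = 0
G(9) = mex{0,3,2} = 1
G(10) = mex{1,0,3} = 2
G(11) = mex{2,1,0} = 3
G(12) = mex{3,2,1} = 0
G(13) = mex{0,3,2} = 1
G(14) = mex{1,0,3} = 2
G(15) = mex{2,1,0} = 3
G(16) = mex{3,2,1} = 0
G(17) = mex{0,3,2} = 1
G(18) = mex{1,0,3} = 2
G(19) = mex{2,1,0} = 3
G(20) = mex{3,2,1} = 0
G(21) = mex{0,3,2} = 1
G(22) = mex{1,0,3} = 2
G(23) = mex{2,1,0} = 3
G(24) = mex{3,2,1} = 0
G(25) = mex{0,3,2} = 1
G(26) = mex{1,0,3} = 2
G(27) = mex{2,1,0} = 3
G(28) = mex{3,2,1} = 0
G(29) = mex{0,3,2} = 1
G(30) = mex{1,0,3} = 2
G(31) = mex{2,1,0} = 3

3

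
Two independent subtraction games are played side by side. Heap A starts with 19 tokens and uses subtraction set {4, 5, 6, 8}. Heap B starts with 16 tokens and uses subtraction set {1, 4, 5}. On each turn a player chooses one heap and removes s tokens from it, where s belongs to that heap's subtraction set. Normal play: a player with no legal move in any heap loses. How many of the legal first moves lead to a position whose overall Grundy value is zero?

4

Heap A, S = {4, 5, 6, 8}:
n :  0  1  2  3  4  5  6  7  8  9 10 11 12 13 14 15 16 17 18 19
G :  0  0  0  0  1  1  1  1  2  2  2  2  0  0  0  0  1  1  1  1
G_A(19) = 1.
Heap B, S = {1, 4, 5}:
G(0) = 0
G(1) = mex{0} = 1
G(2) = mex{1} = 0
G(3) = mex{0} = 1
G(4) = mex{1,0} = 2
G(5) = mex{2,1,0} = 3
G(6) = mex{3,0,1} = 2
G(7) = mex{2,1,0} = 3
G(8) = mex{3,2,1} = 0
G(9) = mex{0,3,2} = 1
G(10) = mex{1,2,3} = 0
G(11) = mex{0,3,2} = 1
G(12) = mex{1,0,3} = 2
G(13) = mex{2,1,0} = 3
G(14) = mex{3,0,1} = 2
G(15) = mex{2,1,0} = 3
G(16) = mex{3,2,1} = 0
G_B(16) = 0.
Combined Grundy value = 1 ⊕ 0 = 1.
A winning move leaves total XOR = 0, i.e. changes one component's Grundy value g to g ⊕ X where X is the current total.
Heap A: need g' = 1⊕1 = 0. Options: 19−4→G=0, 19−5→G=0, 19−6→G=0, 19−8→G=2. Hits: 3.
Heap B: need g' = 0⊕1 = 1. Options: 16−1→G=3, 16−4→G=2, 16−5→G=1. Hits: 1.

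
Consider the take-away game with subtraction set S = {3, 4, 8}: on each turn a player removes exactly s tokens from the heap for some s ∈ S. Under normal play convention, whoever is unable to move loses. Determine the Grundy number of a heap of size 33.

3

n :  0  1  2  3  4  5  6  7  8  9 10 11 12 13 14 15 16 17 18 19 20 21 22 23 24 25 26 27 28 29 30 31 32 33
G :  0  0  0  1  1  1  2  0  2  3  1  3  0  0  0  1  1  1  2  0  2  3  1  3  0  0  0  1  1  1  2  0  2  3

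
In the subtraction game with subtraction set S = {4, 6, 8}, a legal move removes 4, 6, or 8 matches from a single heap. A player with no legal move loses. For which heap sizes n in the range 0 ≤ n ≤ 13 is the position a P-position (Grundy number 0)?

0, 1, 2, 3, 12, 13

n :  0  1  2  3  4  5  6  7  8  9 10 11 12 13
G :  0  0  0  0  1  1  1  1  2  2  2  2  0  0
P-positions are exactly the n with G(n) = 0.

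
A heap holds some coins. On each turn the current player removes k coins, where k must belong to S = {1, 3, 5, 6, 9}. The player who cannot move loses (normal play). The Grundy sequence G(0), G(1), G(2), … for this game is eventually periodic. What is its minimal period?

n :  0  1  2  3  4  5  6  7  8  9 10 11 12 13 14 15 16 17 18 19 20 21 22 23 24 25
G :  0  1  0  1  0  1  2  3  2  3  2  3  0  1  0  1  0  1  2  3  2  3  2  3  0  1
G(n+12) = G(n) holds for n = 0,…,8 (a full window of length max(S) = 9), so the sequence is purely periodic with period 12.

12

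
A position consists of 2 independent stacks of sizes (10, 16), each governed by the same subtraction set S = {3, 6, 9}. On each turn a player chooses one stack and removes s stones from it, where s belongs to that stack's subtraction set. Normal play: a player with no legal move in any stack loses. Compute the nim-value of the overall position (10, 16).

2

All stacks use S = {3, 6, 9}:
n :  0  1  2  3  4  5  6  7  8  9 10 11 12 13 14 15 16
G :  0  0  0  1  1  1  2  2  2  3  3  3  0  0  0  1  1
Stack A: G(10) = 3.
Stack B: G(16) = 1.
Combined Grundy value = 3 ⊕ 1 = 2.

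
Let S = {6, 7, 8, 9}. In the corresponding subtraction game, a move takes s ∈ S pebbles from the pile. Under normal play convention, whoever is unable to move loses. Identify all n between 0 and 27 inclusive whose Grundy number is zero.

G(0) = 0
G(1) = mex{} = 0
G(2) = mex{} = 0
G(3) = mex{} = 0
G(4) = mex{} = 0
G(5) = mex{} = 0
G(6) = mex{0} = 1
G(7) = mex{0,0} = 1
G(8) = mex{0,0,0} = 1
G(9) = mex{0,0,0,0} = 1
G(10) = mex{0,0,0,0} = 1
G(11) = mex{0,0,0,0} = 1
G(12) = mex{1,0,0,0} = 2
G(13) = mex{1,1,0,0} = 2
G(14) = mex{1,1,1,0} = 2
G(15) = mex{1,1,1,1} = 0
G(16) = mex{1,1,1,1} = 0
G(17) = mex{1,1,1,1} = 0
G(18) = mex{2,1,1,1} = 0
G(19) = mex{2,2,1,1} = 0
G(20) = mex{2,2,2,1} = 0
G(21) = mex{0,2,2,2} = 1
G(22) = mex{0,0,2,2} = 1
G(23) = mex{0,0,0,2} = 1
G(24) = mex{0,0,0,0} = 1
G(25) = mex{0,0,0,0} = 1
G(26) = mex{0,0,0,0} = 1
G(27) = mex{1,0,0,0} = 2
P-positions are exactly the n with G(n) = 0.

0, 1, 2, 3, 4, 5, 15, 16, 17, 18, 19, 20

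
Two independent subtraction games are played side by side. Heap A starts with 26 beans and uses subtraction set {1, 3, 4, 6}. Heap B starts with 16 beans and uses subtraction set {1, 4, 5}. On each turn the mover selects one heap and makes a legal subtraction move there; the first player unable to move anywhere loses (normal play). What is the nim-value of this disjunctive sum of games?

Heap A, S = {1, 3, 4, 6}:
G(0) = 0
G(1) = mex{0} = 1
G(2) = mex{1} = 0
G(3) = mex{0,0} = 1
G(4) = mex{1,1,0} = 2
G(5) = mex{2,0,1} = 3
G(6) = mex{3,1,0,0} = 2
G(7) = mex{2,2,1,1} = 0
G(8) = mex{0,3,2,0} = 1
G(9) = mex{1,2,3,1} = 0
G(10) = mex{0,0,2,2} = 1
G(11) = mex{1,1,0,3} = 2
G(12) = mex{2,0,1,2} = 3
G(13) = mex{3,1,0,0} = 2
G(14) = mex{2,2,1,1} = 0
G(15) = mex{0,3,2,0} = 1
G(16) = mex{1,2,3,1} = 0
G(17) = mex{0,0,2,2} = 1
G(18) = mex{1,1,0,3} = 2
G(19) = mex{2,0,1,2} = 3
G(20) = mex{3,1,0,0} = 2
G(21) = mex{2,2,1,1} = 0
G(22) = mex{0,3,2,0} = 1
G(23) = mex{1,2,3,1} = 0
G(24) = mex{0,0,2,2} = 1
G(25) = mex{1,1,0,3} = 2
G(26) = mex{2,0,1,2} = 3
G_A(26) = 3.
Heap B, S = {1, 4, 5}:
n :  0  1  2  3  4  5  6  7  8  9 10 11 12 13 14 15 16
G :  0  1  0  1  2  3  2  3  0  1  0  1  2  3  2  3  0
G_B(16) = 0.
Combined Grundy value = 3 ⊕ 0 = 3.

3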